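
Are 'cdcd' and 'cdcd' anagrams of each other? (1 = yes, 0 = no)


Sort characters of 'cdcd': 'ccdd'
Sort characters of 'cdcd': 'ccdd'
Sorted forms match -> they ARE anagrams
Result: 1

1


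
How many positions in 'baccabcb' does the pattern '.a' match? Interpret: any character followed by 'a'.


Pattern: .a means any character followed by 'a'.
Scanning 'baccabcb' position-by-position:
  Pos 0: window 'ba' -> MATCH
  Pos 1: window 'ac' -> no
  Pos 2: window 'cc' -> no
  Pos 3: window 'ca' -> MATCH
  Pos 4: window 'ab' -> no
  Pos 5: window 'bc' -> no
  Pos 6: window 'cb' -> no
  Pos 7: window 'b' -> no
Total matches: 2

2


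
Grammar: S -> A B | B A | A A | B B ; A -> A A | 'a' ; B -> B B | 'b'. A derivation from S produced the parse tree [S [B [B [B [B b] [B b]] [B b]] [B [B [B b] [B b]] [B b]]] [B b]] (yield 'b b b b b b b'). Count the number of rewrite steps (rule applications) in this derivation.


Every bracketed nonterminal node [X ...] in the tree is produced by exactly one rule application.
Reading the tree off as a leftmost derivation:
  Step 1: S  =>  B B   (applied S -> B B)
  Step 2: B B  =>  B B B   (applied B -> B B)
  Step 3: B B B  =>  B B B B   (applied B -> B B)
  Step 4: B B B B  =>  B B B B B   (applied B -> B B)
  Step 5: B B B B B  =>  b B B B B   (applied B -> b)
  Step 6: b B B B B  =>  b b B B B   (applied B -> b)
  Step 7: b b B B B  =>  b b b B B   (applied B -> b)
  Step 8: b b b B B  =>  b b b B B B   (applied B -> B B)
  Step 9: b b b B B B  =>  b b b B B B B   (applied B -> B B)
  Step 10: b b b B B B B  =>  b b b b B B B   (applied B -> b)
  Step 11: b b b b B B B  =>  b b b b b B B   (applied B -> b)
  Step 12: b b b b b B B  =>  b b b b b b B   (applied B -> b)
  Step 13: b b b b b b B  =>  b b b b b b b   (applied B -> b)
Final yield: b b b b b b b
Total rewrite steps: 13

13


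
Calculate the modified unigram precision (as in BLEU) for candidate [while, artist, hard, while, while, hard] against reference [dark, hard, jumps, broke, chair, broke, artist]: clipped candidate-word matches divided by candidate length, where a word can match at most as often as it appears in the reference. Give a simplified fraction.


Reference word counts: {'artist': 1, 'broke': 2, 'chair': 1, 'dark': 1, 'hard': 1, 'jumps': 1}
Checking each candidate word (with clipping):
  'while' -> not in reference -> no match (matches: 0)
  'artist' -> in reference (ref count 1, used 1/1) -> match (matches: 1)
  'hard' -> in reference (ref count 1, used 1/1) -> match (matches: 2)
  'while' -> not in reference -> no match (matches: 2)
  'while' -> not in reference -> no match (matches: 2)
  'hard' -> ref count 1 already used up (1/1) -> clipped, no match (matches: 2)
Clipped matches: 2, Candidate length: 6
Precision = 2/6 = 1/3

1/3


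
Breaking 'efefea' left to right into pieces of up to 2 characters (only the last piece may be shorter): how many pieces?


'efefea' has 6 characters.
Chunking with max size 2:
  Chunk 1: 'ef' (positions 0-1)
  Chunk 2: 'ef' (positions 2-3)
  Chunk 3: 'ea' (positions 4-5)
Total chunks: ceil(6 / 2) = 3

3


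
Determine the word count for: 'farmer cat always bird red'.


Counting words by splitting on spaces:
  Word 1: 'farmer'
  Word 2: 'cat'
  Word 3: 'always'
  Word 4: 'bird'
  Word 5: 'red'
Total words: 5

5


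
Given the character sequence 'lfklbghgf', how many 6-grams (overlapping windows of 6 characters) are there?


String 'lfklbghgf' has length L = 9.
Number of overlapping n-grams = L - n + 1
Substituting: 9 - 6 + 1 = 4

4


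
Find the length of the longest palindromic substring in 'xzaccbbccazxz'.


Scanning 'xzaccbbccazxz' for palindromic substrings.
Substring at positions 0-11: 'xzaccbbccazx'.
Check: reverse('xzaccbbccazx') = 'xzaccbbccazx' -> palindrome confirmed.
Neighbouring characters ('-' / 'z') break symmetry, so it cannot extend further.
No longer palindromic substring exists; longest length = 12

12


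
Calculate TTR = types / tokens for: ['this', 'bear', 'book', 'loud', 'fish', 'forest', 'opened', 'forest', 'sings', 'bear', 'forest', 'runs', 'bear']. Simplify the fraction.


Tokens: 13
Unique types: ('bear', 'book', 'fish', 'forest', 'loud', 'opened', 'runs', 'sings', 'this') = 9
TTR = 9/13
Already in lowest terms.

9/13


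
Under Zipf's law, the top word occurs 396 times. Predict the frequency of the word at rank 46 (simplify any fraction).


Zipf's law: freq(rank) = f1 / rank
f1 = 396, rank = 46
freq = 396 / 46
GCD(396, 46) = 2
Simplified: 198/23

198/23


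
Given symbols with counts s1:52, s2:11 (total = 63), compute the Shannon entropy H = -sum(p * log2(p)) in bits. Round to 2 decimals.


Computing entropy H = -sum(p_i * log2(p_i)):
  s1: p = 52/63 = 0.8254, -p*log2(p) = 0.2285
  s2: p = 11/63 = 0.1746, -p*log2(p) = 0.4396
H = sum of terms = 0.6681
Rounded to 2 decimals: 0.67

0.67


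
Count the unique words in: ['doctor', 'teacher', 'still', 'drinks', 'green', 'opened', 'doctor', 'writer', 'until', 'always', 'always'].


Listing all tokens and tracking unique types:
  Token 1: 'doctor' -> NEW (unique so far: 1)
  Token 2: 'teacher' -> NEW (unique so far: 2)
  Token 3: 'still' -> NEW (unique so far: 3)
  Token 4: 'drinks' -> NEW (unique so far: 4)
  Token 5: 'green' -> NEW (unique so far: 5)
  Token 6: 'opened' -> NEW (unique so far: 6)
  Token 7: 'doctor' -> duplicate (unique so far: 6)
  Token 8: 'writer' -> NEW (unique so far: 7)
  Token 9: 'until' -> NEW (unique so far: 8)
  Token 10: 'always' -> NEW (unique so far: 9)
  Token 11: 'always' -> duplicate (unique so far: 9)
Unique types: ('always', 'doctor', 'drinks', 'green', 'opened', 'still', 'teacher', 'until', 'writer')
Vocabulary size: 9

9


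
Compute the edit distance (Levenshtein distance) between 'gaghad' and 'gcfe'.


Building DP table for s1='gaghad' (len 6) and s2='gcfe' (len 4):
       g  c  f  e
    0  1  2  3  4
  g 1  0  1  2  3
  a 2  1  1  2  3
  g 3  2  2  2  3
  h 4  3  3  3  3
  a 5  4  4  4  4
  d 6  5  5  5  5
Edit distance = dp[6][4] = 5

5


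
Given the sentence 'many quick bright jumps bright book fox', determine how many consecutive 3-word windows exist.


Word trigrams from [7] words:
  Trigram 1: (many quick bright)
  Trigram 2: (quick bright jumps)
  Trigram 3: (bright jumps bright)
  Trigram 4: (jumps bright book)
  Trigram 5: (bright book fox)
Total word trigrams: 7 - 2 = 5

5


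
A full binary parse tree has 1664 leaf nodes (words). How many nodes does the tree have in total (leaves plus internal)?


Leaf nodes (terminals): 1664
Internal nodes = n - 1 = 1664 - 1 = 1663
Total = leaves + internal = 1664 + 1663 = 3327

3327


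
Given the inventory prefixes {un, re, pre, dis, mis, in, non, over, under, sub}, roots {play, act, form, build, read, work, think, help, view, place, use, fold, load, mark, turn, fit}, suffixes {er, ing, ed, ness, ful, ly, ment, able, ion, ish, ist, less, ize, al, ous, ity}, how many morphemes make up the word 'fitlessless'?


Segmenting 'fitlessless' against the inventory:
  'fit' -> root (morpheme 1)
  'less' -> suffix (morpheme 2)
  'less' -> suffix (morpheme 3)
Total morphemes: 3

3


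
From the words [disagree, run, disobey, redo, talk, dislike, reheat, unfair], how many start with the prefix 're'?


Checking each word for prefix 're':
  'disagree' -> no (count: 0)
  'run' -> no (count: 0)
  'disobey' -> no (count: 0)
  'redo' -> YES, starts with 're' (count: 1)
  'talk' -> no (count: 1)
  'dislike' -> no (count: 1)
  'reheat' -> YES, starts with 're' (count: 2)
  'unfair' -> no (count: 2)
Total with prefix 're': 2

2


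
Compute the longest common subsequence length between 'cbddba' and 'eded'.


DP table for LCS of 'cbddba' and 'eded':
       e  d  e  d
    0  0  0  0  0
  c 0  0  0  0  0
  b 0  0  0  0  0
  d 0  0  1  1  1
  d 0  0  1  1  2
  b 0  0  1  1  2
  a 0  0  1  1  2
LCS: 'dd'
LCS length = 2

2


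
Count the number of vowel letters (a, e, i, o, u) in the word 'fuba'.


Scanning each character of 'fuba':
  Position 1: 'f' -> consonant (running count: 0)
  Position 2: 'u' -> vowel (running count: 1)
  Position 3: 'b' -> consonant (running count: 1)
  Position 4: 'a' -> vowel (running count: 2)
Total vowels: 2

2


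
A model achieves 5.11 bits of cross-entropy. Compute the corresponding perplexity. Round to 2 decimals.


Perplexity formula: PP = 2^H
H = 5.11
PP = 2^5.11
Decompose: 2^5.11 = 2^5 * 2^0.11
2^5 = 32, 2^0.11 ~ 1.0792282
PP ~ 32 * 1.0792282 = 34.5353024
Rounded to 2 decimals: 34.54

34.54


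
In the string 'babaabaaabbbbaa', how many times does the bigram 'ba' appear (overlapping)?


Scanning 'babaabaaabbbbaa' for bigram 'ba':
  Position 0: 'ba' -> MATCH
  Position 1: 'ab' -> no
  Position 2: 'ba' -> MATCH
  Position 3: 'aa' -> no
  Position 4: 'ab' -> no
  Position 5: 'ba' -> MATCH
  Position 6: 'aa' -> no
  Position 7: 'aa' -> no
  Position 8: 'ab' -> no
  Position 9: 'bb' -> no
  Position 10: 'bb' -> no
  Position 11: 'bb' -> no
  Position 12: 'ba' -> MATCH
  Position 13: 'aa' -> no
Total matches: 4

4


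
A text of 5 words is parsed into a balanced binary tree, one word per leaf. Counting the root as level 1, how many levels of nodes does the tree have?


In a balanced binary tree with n leaves the deepest leaf is ceil(log2(n)) edges below the root,
so counting node levels inclusive of root and leaves gives ceil(log2(n)) + 1 levels.
log2(5) = 2.3219
ceil(2.3219) = 3
levels = 3 + 1 = 4

4


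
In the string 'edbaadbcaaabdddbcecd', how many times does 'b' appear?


Scanning 'edbaadbcaaabdddbcecd' for 'b':
  Position 2: 'b' -> MATCH (count: 1)
  Position 6: 'b' -> MATCH (count: 2)
  Position 11: 'b' -> MATCH (count: 3)
  Position 15: 'b' -> MATCH (count: 4)
Total occurrences of 'b': 4

4


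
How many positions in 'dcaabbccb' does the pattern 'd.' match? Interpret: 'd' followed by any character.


Pattern: d. means 'd' followed by any character.
Scanning 'dcaabbccb' position-by-position:
  Pos 0: window 'dc' -> MATCH
  Pos 1: window 'ca' -> no
  Pos 2: window 'aa' -> no
  Pos 3: window 'ab' -> no
  Pos 4: window 'bb' -> no
  Pos 5: window 'bc' -> no
  Pos 6: window 'cc' -> no
  Pos 7: window 'cb' -> no
  Pos 8: window 'b' -> no
Total matches: 1

1


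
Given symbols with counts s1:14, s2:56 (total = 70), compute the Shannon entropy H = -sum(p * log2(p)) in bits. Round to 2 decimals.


Computing entropy H = -sum(p_i * log2(p_i)):
  s1: p = 14/70 = 0.2000, -p*log2(p) = 0.4644
  s2: p = 56/70 = 0.8000, -p*log2(p) = 0.2575
H = sum of terms = 0.7219
Rounded to 2 decimals: 0.72

0.72


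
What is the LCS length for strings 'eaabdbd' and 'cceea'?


DP table for LCS of 'eaabdbd' and 'cceea':
       c  c  e  e  a
    0  0  0  0  0  0
  e 0  0  0  1  1  1
  a 0  0  0  1  1  2
  a 0  0  0  1  1  2
  b 0  0  0  1  1  2
  d 0  0  0  1  1  2
  b 0  0  0  1  1  2
  d 0  0  0  1  1  2
LCS: 'ea'
LCS length = 2

2


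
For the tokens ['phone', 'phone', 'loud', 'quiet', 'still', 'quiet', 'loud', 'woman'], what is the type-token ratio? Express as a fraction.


Tokens: 8
Unique types: ('loud', 'phone', 'quiet', 'still', 'woman') = 5
TTR = 5/8
Already in lowest terms.

5/8


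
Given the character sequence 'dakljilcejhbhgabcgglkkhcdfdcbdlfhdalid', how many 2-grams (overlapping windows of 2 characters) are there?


String 'dakljilcejhbhgabcgglkkhcdfdcbdlfhdalid' has length L = 38.
Number of overlapping n-grams = L - n + 1
Substituting: 38 - 2 + 1 = 37

37


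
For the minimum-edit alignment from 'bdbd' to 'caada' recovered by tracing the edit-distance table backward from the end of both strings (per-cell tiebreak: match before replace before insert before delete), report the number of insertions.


Edit distance = 4. Backtracking from cell (4, 5) with preference match > replace > insert > delete,
then listing the resulting alignment 'bdbd' -> 'caada' left to right:
  Step 1: replace b->c
  Step 2: replace d->a
  Step 3: replace b->a
  Step 4: keep 'd'
  Step 5: insert 'a' [insertion #1]
Total insertions: 1

1


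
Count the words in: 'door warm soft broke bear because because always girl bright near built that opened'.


Counting words by splitting on spaces:
  Word 1: 'door'
  Word 2: 'warm'
  Word 3: 'soft'
  Word 4: 'broke'
  Word 5: 'bear'
  Word 6: 'because'
  Word 7: 'because'
  Word 8: 'always'
  Word 9: 'girl'
  Word 10: 'bright'
  Word 11: 'near'
  Word 12: 'built'
  Word 13: 'that'
  Word 14: 'opened'
Total words: 14

14


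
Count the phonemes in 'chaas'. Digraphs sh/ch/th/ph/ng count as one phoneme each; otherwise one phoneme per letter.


Parsing 'chaas' greedily, digraphs first:
  'ch' -> digraph (1 consonant phoneme) (phonemes so far: 1)
  'a' -> vowel phoneme (phonemes so far: 2)
  'a' -> vowel phoneme (phonemes so far: 3)
  's' -> consonant phoneme (phonemes so far: 4)
Total phonemes: 4

4


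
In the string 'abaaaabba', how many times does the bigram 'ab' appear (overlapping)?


Scanning 'abaaaabba' for bigram 'ab':
  Position 0: 'ab' -> MATCH
  Position 1: 'ba' -> no
  Position 2: 'aa' -> no
  Position 3: 'aa' -> no
  Position 4: 'aa' -> no
  Position 5: 'ab' -> MATCH
  Position 6: 'bb' -> no
  Position 7: 'ba' -> no
Total matches: 2

2


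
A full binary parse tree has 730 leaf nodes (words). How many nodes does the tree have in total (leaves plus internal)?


Leaf nodes (terminals): 730
Internal nodes = n - 1 = 730 - 1 = 729
Total = leaves + internal = 730 + 729 = 1459

1459


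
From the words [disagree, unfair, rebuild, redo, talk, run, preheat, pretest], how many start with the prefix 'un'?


Checking each word for prefix 'un':
  'disagree' -> no (count: 0)
  'unfair' -> YES, starts with 'un' (count: 1)
  'rebuild' -> no (count: 1)
  'redo' -> no (count: 1)
  'talk' -> no (count: 1)
  'run' -> no (count: 1)
  'preheat' -> no (count: 1)
  'pretest' -> no (count: 1)
Total with prefix 'un': 1

1


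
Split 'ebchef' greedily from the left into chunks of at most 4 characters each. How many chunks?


'ebchef' has 6 characters.
Chunking with max size 4:
  Chunk 1: 'ebch' (positions 0-3)
  Chunk 2: 'ef' (positions 4-5)
Total chunks: ceil(6 / 4) = 2

2


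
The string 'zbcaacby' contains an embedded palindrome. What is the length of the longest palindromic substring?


Scanning 'zbcaacby' for palindromic substrings.
Substring at positions 1-6: 'bcaacb'.
Check: reverse('bcaacb') = 'bcaacb' -> palindrome confirmed.
Neighbouring characters ('z' / 'y') break symmetry, so it cannot extend further.
No longer palindromic substring exists; longest length = 6

6


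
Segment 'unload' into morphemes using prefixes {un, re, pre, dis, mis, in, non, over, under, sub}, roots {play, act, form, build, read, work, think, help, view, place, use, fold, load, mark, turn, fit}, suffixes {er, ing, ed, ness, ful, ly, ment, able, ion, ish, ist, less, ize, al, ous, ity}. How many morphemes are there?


Segmenting 'unload' against the inventory:
  'un' -> prefix (morpheme 1)
  'load' -> root (morpheme 2)
Total morphemes: 2

2


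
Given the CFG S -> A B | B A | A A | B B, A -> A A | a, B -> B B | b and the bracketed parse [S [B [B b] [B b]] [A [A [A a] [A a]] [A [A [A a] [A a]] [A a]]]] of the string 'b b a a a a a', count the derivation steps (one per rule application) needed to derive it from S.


Every bracketed nonterminal node [X ...] in the tree is produced by exactly one rule application.
Reading the tree off as a leftmost derivation:
  Step 1: S  =>  B A   (applied S -> B A)
  Step 2: B A  =>  B B A   (applied B -> B B)
  Step 3: B B A  =>  b B A   (applied B -> b)
  Step 4: b B A  =>  b b A   (applied B -> b)
  Step 5: b b A  =>  b b A A   (applied A -> A A)
  Step 6: b b A A  =>  b b A A A   (applied A -> A A)
  Step 7: b b A A A  =>  b b a A A   (applied A -> a)
  Step 8: b b a A A  =>  b b a a A   (applied A -> a)
  Step 9: b b a a A  =>  b b a a A A   (applied A -> A A)
  Step 10: b b a a A A  =>  b b a a A A A   (applied A -> A A)
  Step 11: b b a a A A A  =>  b b a a a A A   (applied A -> a)
  Step 12: b b a a a A A  =>  b b a a a a A   (applied A -> a)
  Step 13: b b a a a a A  =>  b b a a a a a   (applied A -> a)
Final yield: b b a a a a a
Total rewrite steps: 13

13


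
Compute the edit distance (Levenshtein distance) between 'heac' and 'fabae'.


Building DP table for s1='heac' (len 4) and s2='fabae' (len 5):
       f  a  b  a  e
    0  1  2  3  4  5
  h 1  1  2  3  4  5
  e 2  2  2  3  4  4
  a 3  3  2  3  3  4
  c 4  4  3  3  4  4
Edit distance = dp[4][5] = 4

4


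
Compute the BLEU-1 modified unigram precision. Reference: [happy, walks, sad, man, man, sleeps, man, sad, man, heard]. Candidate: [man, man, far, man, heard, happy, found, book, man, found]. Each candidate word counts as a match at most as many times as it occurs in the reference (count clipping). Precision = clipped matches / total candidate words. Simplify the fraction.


Reference word counts: {'happy': 1, 'heard': 1, 'man': 4, 'sad': 2, 'sleeps': 1, 'walks': 1}
Checking each candidate word (with clipping):
  'man' -> in reference (ref count 4, used 1/4) -> match (matches: 1)
  'man' -> in reference (ref count 4, used 2/4) -> match (matches: 2)
  'far' -> not in reference -> no match (matches: 2)
  'man' -> in reference (ref count 4, used 3/4) -> match (matches: 3)
  'heard' -> in reference (ref count 1, used 1/1) -> match (matches: 4)
  'happy' -> in reference (ref count 1, used 1/1) -> match (matches: 5)
  'found' -> not in reference -> no match (matches: 5)
  'book' -> not in reference -> no match (matches: 5)
  'man' -> in reference (ref count 4, used 4/4) -> match (matches: 6)
  'found' -> not in reference -> no match (matches: 6)
Clipped matches: 6, Candidate length: 10
Precision = 6/10 = 3/5

3/5


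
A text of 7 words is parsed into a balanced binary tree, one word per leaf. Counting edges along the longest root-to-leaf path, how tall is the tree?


In a balanced binary tree with n leaves the deepest leaf is ceil(log2(n)) edges below the root.
log2(7) = 2.8074
ceil(2.8074) = 3
height (edges) = 3

3


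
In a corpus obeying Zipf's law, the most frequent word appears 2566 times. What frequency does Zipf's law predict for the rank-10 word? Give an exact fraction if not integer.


Zipf's law: freq(rank) = f1 / rank
f1 = 2566, rank = 10
freq = 2566 / 10
GCD(2566, 10) = 2
Simplified: 1283/5

1283/5


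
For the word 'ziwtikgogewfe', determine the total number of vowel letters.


Scanning each character of 'ziwtikgogewfe':
  Position 1: 'z' -> consonant (running count: 0)
  Position 2: 'i' -> vowel (running count: 1)
  Position 3: 'w' -> consonant (running count: 1)
  Position 4: 't' -> consonant (running count: 1)
  Position 5: 'i' -> vowel (running count: 2)
  Position 6: 'k' -> consonant (running count: 2)
  Position 7: 'g' -> consonant (running count: 2)
  Position 8: 'o' -> vowel (running count: 3)
  Position 9: 'g' -> consonant (running count: 3)
  Position 10: 'e' -> vowel (running count: 4)
  Position 11: 'w' -> consonant (running count: 4)
  Position 12: 'f' -> consonant (running count: 4)
  Position 13: 'e' -> vowel (running count: 5)
Total vowels: 5

5


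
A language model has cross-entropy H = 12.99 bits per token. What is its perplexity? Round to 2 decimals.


Perplexity formula: PP = 2^H
H = 12.99
PP = 2^12.99
Decompose: 2^12.99 = 2^12 * 2^0.99
2^12 = 4096, 2^0.99 ~ 1.9861850
PP ~ 4096 * 1.9861850 = 8135.4137600
Rounded to 2 decimals: 8135.41

8135.41


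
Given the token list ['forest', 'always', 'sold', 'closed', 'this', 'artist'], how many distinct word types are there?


Listing all tokens and tracking unique types:
  Token 1: 'forest' -> NEW (unique so far: 1)
  Token 2: 'always' -> NEW (unique so far: 2)
  Token 3: 'sold' -> NEW (unique so far: 3)
  Token 4: 'closed' -> NEW (unique so far: 4)
  Token 5: 'this' -> NEW (unique so far: 5)
  Token 6: 'artist' -> NEW (unique so far: 6)
Unique types: ('always', 'artist', 'closed', 'forest', 'sold', 'this')
Vocabulary size: 6

6


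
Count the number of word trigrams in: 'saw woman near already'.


Word trigrams from [4] words:
  Trigram 1: (saw woman near)
  Trigram 2: (woman near already)
Total word trigrams: 4 - 2 = 2

2


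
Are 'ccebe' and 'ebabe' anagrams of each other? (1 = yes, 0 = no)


Sort characters of 'ccebe': 'bccee'
Sort characters of 'ebabe': 'abbee'
Sorted forms differ -> they are NOT anagrams
Result: 0

0


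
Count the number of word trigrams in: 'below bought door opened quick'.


Word trigrams from [5] words:
  Trigram 1: (below bought door)
  Trigram 2: (bought door opened)
  Trigram 3: (door opened quick)
Total word trigrams: 5 - 2 = 3

3


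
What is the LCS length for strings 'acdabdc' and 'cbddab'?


DP table for LCS of 'acdabdc' and 'cbddab':
       c  b  d  d  a  b
    0  0  0  0  0  0  0
  a 0  0  0  0  0  1  1
  c 0  1  1  1  1  1  1
  d 0  1  1  2  2  2  2
  a 0  1  1  2  2  3  3
  b 0  1  2  2  2  3  4
  d 0  1  2  3  3  3  4
  c 0  1  2  3  3  3  4
LCS: 'cdab'
LCS length = 4

4


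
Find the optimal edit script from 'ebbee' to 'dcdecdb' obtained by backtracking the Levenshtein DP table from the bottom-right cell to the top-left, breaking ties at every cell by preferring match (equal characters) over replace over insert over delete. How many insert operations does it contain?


Edit distance = 6. Backtracking from cell (5, 7) with preference match > replace > insert > delete,
then listing the resulting alignment 'ebbee' -> 'dcdecdb' left to right:
  Step 1: replace e->d
  Step 2: replace b->c
  Step 3: replace b->d
  Step 4: keep 'e'
  Step 5: insert 'c' [insertion #1]
  Step 6: insert 'd' [insertion #2]
  Step 7: replace e->b
Total insertions: 2

2


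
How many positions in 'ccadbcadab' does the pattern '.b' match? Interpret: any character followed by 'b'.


Pattern: .b means any character followed by 'b'.
Scanning 'ccadbcadab' position-by-position:
  Pos 0: window 'cc' -> no
  Pos 1: window 'ca' -> no
  Pos 2: window 'ad' -> no
  Pos 3: window 'db' -> MATCH
  Pos 4: window 'bc' -> no
  Pos 5: window 'ca' -> no
  Pos 6: window 'ad' -> no
  Pos 7: window 'da' -> no
  Pos 8: window 'ab' -> MATCH
  Pos 9: window 'b' -> no
Total matches: 2

2


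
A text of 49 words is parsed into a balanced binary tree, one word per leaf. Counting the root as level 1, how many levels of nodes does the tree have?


In a balanced binary tree with n leaves the deepest leaf is ceil(log2(n)) edges below the root,
so counting node levels inclusive of root and leaves gives ceil(log2(n)) + 1 levels.
log2(49) = 5.6147
ceil(5.6147) = 6
levels = 6 + 1 = 7

7


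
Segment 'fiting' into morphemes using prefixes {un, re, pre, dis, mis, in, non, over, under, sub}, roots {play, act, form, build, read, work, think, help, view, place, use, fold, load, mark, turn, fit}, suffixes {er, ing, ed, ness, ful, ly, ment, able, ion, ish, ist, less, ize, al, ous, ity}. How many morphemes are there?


Segmenting 'fiting' against the inventory:
  'fit' -> root (morpheme 1)
  'ing' -> suffix (morpheme 2)
Total morphemes: 2

2


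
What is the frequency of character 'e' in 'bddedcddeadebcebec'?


Scanning 'bddedcddeadebcebec' for 'e':
  Position 3: 'e' -> MATCH (count: 1)
  Position 8: 'e' -> MATCH (count: 2)
  Position 11: 'e' -> MATCH (count: 3)
  Position 14: 'e' -> MATCH (count: 4)
  Position 16: 'e' -> MATCH (count: 5)
Total occurrences of 'e': 5

5


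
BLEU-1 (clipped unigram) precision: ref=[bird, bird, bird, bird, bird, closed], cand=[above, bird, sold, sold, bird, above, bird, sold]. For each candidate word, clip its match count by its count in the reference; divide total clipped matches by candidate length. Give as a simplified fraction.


Reference word counts: {'bird': 5, 'closed': 1}
Checking each candidate word (with clipping):
  'above' -> not in reference -> no match (matches: 0)
  'bird' -> in reference (ref count 5, used 1/5) -> match (matches: 1)
  'sold' -> not in reference -> no match (matches: 1)
  'sold' -> not in reference -> no match (matches: 1)
  'bird' -> in reference (ref count 5, used 2/5) -> match (matches: 2)
  'above' -> not in reference -> no match (matches: 2)
  'bird' -> in reference (ref count 5, used 3/5) -> match (matches: 3)
  'sold' -> not in reference -> no match (matches: 3)
Clipped matches: 3, Candidate length: 8
Precision = 3/8

3/8


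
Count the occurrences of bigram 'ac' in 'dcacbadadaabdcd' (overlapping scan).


Scanning 'dcacbadadaabdcd' for bigram 'ac':
  Position 0: 'dc' -> no
  Position 1: 'ca' -> no
  Position 2: 'ac' -> MATCH
  Position 3: 'cb' -> no
  Position 4: 'ba' -> no
  Position 5: 'ad' -> no
  Position 6: 'da' -> no
  Position 7: 'ad' -> no
  Position 8: 'da' -> no
  Position 9: 'aa' -> no
  Position 10: 'ab' -> no
  Position 11: 'bd' -> no
  Position 12: 'dc' -> no
  Position 13: 'cd' -> no
Total matches: 1

1


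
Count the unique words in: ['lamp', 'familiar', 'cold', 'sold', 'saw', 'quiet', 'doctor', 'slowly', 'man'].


Listing all tokens and tracking unique types:
  Token 1: 'lamp' -> NEW (unique so far: 1)
  Token 2: 'familiar' -> NEW (unique so far: 2)
  Token 3: 'cold' -> NEW (unique so far: 3)
  Token 4: 'sold' -> NEW (unique so far: 4)
  Token 5: 'saw' -> NEW (unique so far: 5)
  Token 6: 'quiet' -> NEW (unique so far: 6)
  Token 7: 'doctor' -> NEW (unique so far: 7)
  Token 8: 'slowly' -> NEW (unique so far: 8)
  Token 9: 'man' -> NEW (unique so far: 9)
Unique types: ('cold', 'doctor', 'familiar', 'lamp', 'man', 'quiet', 'saw', 'slowly', 'sold')
Vocabulary size: 9

9


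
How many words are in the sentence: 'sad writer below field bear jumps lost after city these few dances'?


Counting words by splitting on spaces:
  Word 1: 'sad'
  Word 2: 'writer'
  Word 3: 'below'
  Word 4: 'field'
  Word 5: 'bear'
  Word 6: 'jumps'
  Word 7: 'lost'
  Word 8: 'after'
  Word 9: 'city'
  Word 10: 'these'
  Word 11: 'few'
  Word 12: 'dances'
Total words: 12

12


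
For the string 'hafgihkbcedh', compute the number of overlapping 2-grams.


String 'hafgihkbcedh' has length L = 12.
Number of overlapping n-grams = L - n + 1
Substituting: 12 - 2 + 1 = 11

11


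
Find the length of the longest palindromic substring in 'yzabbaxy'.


Scanning 'yzabbaxy' for palindromic substrings.
Substring at positions 2-5: 'abba'.
Check: reverse('abba') = 'abba' -> palindrome confirmed.
Neighbouring characters ('z' / 'x') break symmetry, so it cannot extend further.
No longer palindromic substring exists; longest length = 4

4


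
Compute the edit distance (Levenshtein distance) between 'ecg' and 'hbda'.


Building DP table for s1='ecg' (len 3) and s2='hbda' (len 4):
       h  b  d  a
    0  1  2  3  4
  e 1  1  2  3  4
  c 2  2  2  3  4
  g 3  3  3  3  4
Edit distance = dp[3][4] = 4

4


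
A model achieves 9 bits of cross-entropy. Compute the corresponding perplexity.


Perplexity formula: PP = 2^H
H = 9
PP = 2^9
PP = 2^9 = 512

512


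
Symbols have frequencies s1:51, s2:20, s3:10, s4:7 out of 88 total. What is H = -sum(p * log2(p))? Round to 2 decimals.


Computing entropy H = -sum(p_i * log2(p_i)):
  s1: p = 51/88 = 0.5795, -p*log2(p) = 0.4561
  s2: p = 20/88 = 0.2273, -p*log2(p) = 0.4858
  s3: p = 10/88 = 0.1136, -p*log2(p) = 0.3565
  s4: p = 7/88 = 0.0795, -p*log2(p) = 0.2905
H = sum of terms = 1.5889
Rounded to 2 decimals: 1.59

1.59


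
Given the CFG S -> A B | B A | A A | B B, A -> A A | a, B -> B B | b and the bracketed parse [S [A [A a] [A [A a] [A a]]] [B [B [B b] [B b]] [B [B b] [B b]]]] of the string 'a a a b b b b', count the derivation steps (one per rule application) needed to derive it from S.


Every bracketed nonterminal node [X ...] in the tree is produced by exactly one rule application.
Reading the tree off as a leftmost derivation:
  Step 1: S  =>  A B   (applied S -> A B)
  Step 2: A B  =>  A A B   (applied A -> A A)
  Step 3: A A B  =>  a A B   (applied A -> a)
  Step 4: a A B  =>  a A A B   (applied A -> A A)
  Step 5: a A A B  =>  a a A B   (applied A -> a)
  Step 6: a a A B  =>  a a a B   (applied A -> a)
  Step 7: a a a B  =>  a a a B B   (applied B -> B B)
  Step 8: a a a B B  =>  a a a B B B   (applied B -> B B)
  Step 9: a a a B B B  =>  a a a b B B   (applied B -> b)
  Step 10: a a a b B B  =>  a a a b b B   (applied B -> b)
  Step 11: a a a b b B  =>  a a a b b B B   (applied B -> B B)
  Step 12: a a a b b B B  =>  a a a b b b B   (applied B -> b)
  Step 13: a a a b b b B  =>  a a a b b b b   (applied B -> b)
Final yield: a a a b b b b
Total rewrite steps: 13

13


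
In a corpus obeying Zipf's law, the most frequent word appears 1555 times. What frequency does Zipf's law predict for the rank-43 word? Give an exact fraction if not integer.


Zipf's law: freq(rank) = f1 / rank
f1 = 1555, rank = 43
freq = 1555 / 43
GCD(1555, 43) = 1
Simplified: 1555/43

1555/43


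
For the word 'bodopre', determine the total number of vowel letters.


Scanning each character of 'bodopre':
  Position 1: 'b' -> consonant (running count: 0)
  Position 2: 'o' -> vowel (running count: 1)
  Position 3: 'd' -> consonant (running count: 1)
  Position 4: 'o' -> vowel (running count: 2)
  Position 5: 'p' -> consonant (running count: 2)
  Position 6: 'r' -> consonant (running count: 2)
  Position 7: 'e' -> vowel (running count: 3)
Total vowels: 3

3


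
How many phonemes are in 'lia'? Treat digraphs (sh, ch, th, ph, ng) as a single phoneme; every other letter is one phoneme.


Parsing 'lia' greedily, digraphs first:
  'l' -> consonant phoneme (phonemes so far: 1)
  'i' -> vowel phoneme (phonemes so far: 2)
  'a' -> vowel phoneme (phonemes so far: 3)
Total phonemes: 3

3


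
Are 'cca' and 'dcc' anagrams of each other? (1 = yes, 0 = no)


Sort characters of 'cca': 'acc'
Sort characters of 'dcc': 'ccd'
Sorted forms differ -> they are NOT anagrams
Result: 0

0


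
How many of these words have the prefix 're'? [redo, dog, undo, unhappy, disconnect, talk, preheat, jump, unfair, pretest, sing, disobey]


Checking each word for prefix 're':
  'redo' -> YES, starts with 're' (count: 1)
  'dog' -> no (count: 1)
  'undo' -> no (count: 1)
  'unhappy' -> no (count: 1)
  'disconnect' -> no (count: 1)
  'talk' -> no (count: 1)
  'preheat' -> no (count: 1)
  'jump' -> no (count: 1)
  'unfair' -> no (count: 1)
  'pretest' -> no (count: 1)
  'sing' -> no (count: 1)
  'disobey' -> no (count: 1)
Total with prefix 're': 1

1


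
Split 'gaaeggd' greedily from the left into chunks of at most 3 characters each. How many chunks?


'gaaeggd' has 7 characters.
Chunking with max size 3:
  Chunk 1: 'gaa' (positions 0-2)
  Chunk 2: 'egg' (positions 3-5)
  Chunk 3: 'd' (positions 6-6)
Total chunks: ceil(7 / 3) = 3

3


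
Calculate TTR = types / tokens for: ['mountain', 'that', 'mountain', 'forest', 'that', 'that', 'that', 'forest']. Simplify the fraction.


Tokens: 8
Unique types: ('forest', 'mountain', 'that') = 3
TTR = 3/8
Already in lowest terms.

3/8


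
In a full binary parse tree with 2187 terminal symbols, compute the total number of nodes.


Leaf nodes (terminals): 2187
Internal nodes = n - 1 = 2187 - 1 = 2186
Total = leaves + internal = 2187 + 2186 = 4373

4373


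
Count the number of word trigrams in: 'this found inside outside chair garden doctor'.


Word trigrams from [7] words:
  Trigram 1: (this found inside)
  Trigram 2: (found inside outside)
  Trigram 3: (inside outside chair)
  Trigram 4: (outside chair garden)
  Trigram 5: (chair garden doctor)
Total word trigrams: 7 - 2 = 5

5


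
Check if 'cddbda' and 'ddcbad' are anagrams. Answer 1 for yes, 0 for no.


Sort characters of 'cddbda': 'abcddd'
Sort characters of 'ddcbad': 'abcddd'
Sorted forms match -> they ARE anagrams
Result: 1

1


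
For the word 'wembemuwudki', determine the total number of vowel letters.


Scanning each character of 'wembemuwudki':
  Position 1: 'w' -> consonant (running count: 0)
  Position 2: 'e' -> vowel (running count: 1)
  Position 3: 'm' -> consonant (running count: 1)
  Position 4: 'b' -> consonant (running count: 1)
  Position 5: 'e' -> vowel (running count: 2)
  Position 6: 'm' -> consonant (running count: 2)
  Position 7: 'u' -> vowel (running count: 3)
  Position 8: 'w' -> consonant (running count: 3)
  Position 9: 'u' -> vowel (running count: 4)
  Position 10: 'd' -> consonant (running count: 4)
  Position 11: 'k' -> consonant (running count: 4)
  Position 12: 'i' -> vowel (running count: 5)
Total vowels: 5

5


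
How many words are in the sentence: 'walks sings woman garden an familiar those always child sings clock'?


Counting words by splitting on spaces:
  Word 1: 'walks'
  Word 2: 'sings'
  Word 3: 'woman'
  Word 4: 'garden'
  Word 5: 'an'
  Word 6: 'familiar'
  Word 7: 'those'
  Word 8: 'always'
  Word 9: 'child'
  Word 10: 'sings'
  Word 11: 'clock'
Total words: 11

11


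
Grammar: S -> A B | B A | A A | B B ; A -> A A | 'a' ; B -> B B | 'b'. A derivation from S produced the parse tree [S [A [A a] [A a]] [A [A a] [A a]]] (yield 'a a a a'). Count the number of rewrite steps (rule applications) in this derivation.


Every bracketed nonterminal node [X ...] in the tree is produced by exactly one rule application.
Reading the tree off as a leftmost derivation:
  Step 1: S  =>  A A   (applied S -> A A)
  Step 2: A A  =>  A A A   (applied A -> A A)
  Step 3: A A A  =>  a A A   (applied A -> a)
  Step 4: a A A  =>  a a A   (applied A -> a)
  Step 5: a a A  =>  a a A A   (applied A -> A A)
  Step 6: a a A A  =>  a a a A   (applied A -> a)
  Step 7: a a a A  =>  a a a a   (applied A -> a)
Final yield: a a a a
Total rewrite steps: 7

7


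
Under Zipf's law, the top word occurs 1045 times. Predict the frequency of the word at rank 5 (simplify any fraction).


Zipf's law: freq(rank) = f1 / rank
f1 = 1045, rank = 5
freq = 1045 / 5
= 209

209


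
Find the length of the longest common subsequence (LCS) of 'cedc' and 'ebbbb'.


DP table for LCS of 'cedc' and 'ebbbb':
       e  b  b  b  b
    0  0  0  0  0  0
  c 0  0  0  0  0  0
  e 0  1  1  1  1  1
  d 0  1  1  1  1  1
  c 0  1  1  1  1  1
LCS: 'e'
LCS length = 1

1


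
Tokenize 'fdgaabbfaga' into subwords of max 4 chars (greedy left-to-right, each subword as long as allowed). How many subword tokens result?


'fdgaabbfaga' has 11 characters.
Chunking with max size 4:
  Chunk 1: 'fdga' (positions 0-3)
  Chunk 2: 'abbf' (positions 4-7)
  Chunk 3: 'aga' (positions 8-10)
Total chunks: ceil(11 / 4) = 3

3


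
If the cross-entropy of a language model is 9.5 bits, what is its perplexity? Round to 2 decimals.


Perplexity formula: PP = 2^H
H = 9.5
PP = 2^9.5
Decompose: 2^9.5 = 2^9 * 2^0.5 = 2^9 * sqrt(2)
2^9 = 512, sqrt(2) ~ 1.4142136
PP ~ 512 * 1.4142136 = 724.0773632
Rounded to 2 decimals: 724.08

724.08


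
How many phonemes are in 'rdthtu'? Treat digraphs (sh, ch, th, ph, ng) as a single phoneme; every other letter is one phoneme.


Parsing 'rdthtu' greedily, digraphs first:
  'r' -> consonant phoneme (phonemes so far: 1)
  'd' -> consonant phoneme (phonemes so far: 2)
  'th' -> digraph (1 consonant phoneme) (phonemes so far: 3)
  't' -> consonant phoneme (phonemes so far: 4)
  'u' -> vowel phoneme (phonemes so far: 5)
Total phonemes: 5

5


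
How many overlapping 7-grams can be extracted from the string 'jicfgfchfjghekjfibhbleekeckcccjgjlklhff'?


String 'jicfgfchfjghekjfibhbleekeckcccjgjlklhff' has length L = 39.
Number of overlapping n-grams = L - n + 1
Substituting: 39 - 7 + 1 = 33

33


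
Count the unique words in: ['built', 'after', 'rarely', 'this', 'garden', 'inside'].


Listing all tokens and tracking unique types:
  Token 1: 'built' -> NEW (unique so far: 1)
  Token 2: 'after' -> NEW (unique so far: 2)
  Token 3: 'rarely' -> NEW (unique so far: 3)
  Token 4: 'this' -> NEW (unique so far: 4)
  Token 5: 'garden' -> NEW (unique so far: 5)
  Token 6: 'inside' -> NEW (unique so far: 6)
Unique types: ('after', 'built', 'garden', 'inside', 'rarely', 'this')
Vocabulary size: 6

6


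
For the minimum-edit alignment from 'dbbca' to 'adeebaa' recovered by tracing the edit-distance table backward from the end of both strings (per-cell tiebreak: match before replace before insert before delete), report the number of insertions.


Edit distance = 4. Backtracking from cell (5, 7) with preference match > replace > insert > delete,
then listing the resulting alignment 'dbbca' -> 'adeebaa' left to right:
  Step 1: insert 'a' [insertion #1]
  Step 2: keep 'd'
  Step 3: insert 'e' [insertion #2]
  Step 4: replace b->e
  Step 5: keep 'b'
  Step 6: replace c->a
  Step 7: keep 'a'
Total insertions: 2

2


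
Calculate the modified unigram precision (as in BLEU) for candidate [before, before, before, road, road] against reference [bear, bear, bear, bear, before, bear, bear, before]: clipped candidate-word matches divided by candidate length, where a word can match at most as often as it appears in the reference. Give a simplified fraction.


Reference word counts: {'bear': 6, 'before': 2}
Checking each candidate word (with clipping):
  'before' -> in reference (ref count 2, used 1/2) -> match (matches: 1)
  'before' -> in reference (ref count 2, used 2/2) -> match (matches: 2)
  'before' -> ref count 2 already used up (2/2) -> clipped, no match (matches: 2)
  'road' -> not in reference -> no match (matches: 2)
  'road' -> not in reference -> no match (matches: 2)
Clipped matches: 2, Candidate length: 5
Precision = 2/5

2/5


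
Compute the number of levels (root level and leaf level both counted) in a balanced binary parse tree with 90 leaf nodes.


In a balanced binary tree with n leaves the deepest leaf is ceil(log2(n)) edges below the root,
so counting node levels inclusive of root and leaves gives ceil(log2(n)) + 1 levels.
log2(90) = 6.4919
ceil(6.4919) = 7
levels = 7 + 1 = 8

8


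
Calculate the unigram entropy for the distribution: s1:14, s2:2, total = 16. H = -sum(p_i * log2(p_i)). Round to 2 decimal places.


Computing entropy H = -sum(p_i * log2(p_i)):
  s1: p = 14/16 = 0.8750, -p*log2(p) = 0.1686
  s2: p = 2/16 = 0.1250, -p*log2(p) = 0.3750
H = sum of terms = 0.5436
Rounded to 2 decimals: 0.54

0.54


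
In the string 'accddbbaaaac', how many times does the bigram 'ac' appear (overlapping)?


Scanning 'accddbbaaaac' for bigram 'ac':
  Position 0: 'ac' -> MATCH
  Position 1: 'cc' -> no
  Position 2: 'cd' -> no
  Position 3: 'dd' -> no
  Position 4: 'db' -> no
  Position 5: 'bb' -> no
  Position 6: 'ba' -> no
  Position 7: 'aa' -> no
  Position 8: 'aa' -> no
  Position 9: 'aa' -> no
  Position 10: 'ac' -> MATCH
Total matches: 2

2


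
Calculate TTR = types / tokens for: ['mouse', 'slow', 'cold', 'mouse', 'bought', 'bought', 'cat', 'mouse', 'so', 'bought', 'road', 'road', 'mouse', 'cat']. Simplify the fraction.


Tokens: 14
Unique types: ('bought', 'cat', 'cold', 'mouse', 'road', 'slow', 'so') = 7
TTR = 7/14
Simplify: divide both by 7 -> 1/2
TTR = 1/2

1/2


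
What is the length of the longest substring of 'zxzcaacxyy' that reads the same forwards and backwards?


Scanning 'zxzcaacxyy' for palindromic substrings.
Substring at positions 3-6: 'caac'.
Check: reverse('caac') = 'caac' -> palindrome confirmed.
Neighbouring characters ('z' / 'x') break symmetry, so it cannot extend further.
No longer palindromic substring exists; longest length = 4

4


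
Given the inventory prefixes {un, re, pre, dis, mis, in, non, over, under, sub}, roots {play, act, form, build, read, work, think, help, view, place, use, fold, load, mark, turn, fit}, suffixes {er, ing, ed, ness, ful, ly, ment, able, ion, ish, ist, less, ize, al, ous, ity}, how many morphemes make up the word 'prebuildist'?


Segmenting 'prebuildist' against the inventory:
  'pre' -> prefix (morpheme 1)
  'build' -> root (morpheme 2)
  'ist' -> suffix (morpheme 3)
Total morphemes: 3

3


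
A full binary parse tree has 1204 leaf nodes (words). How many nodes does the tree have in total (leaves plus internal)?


Leaf nodes (terminals): 1204
Internal nodes = n - 1 = 1204 - 1 = 1203
Total = leaves + internal = 1204 + 1203 = 2407

2407


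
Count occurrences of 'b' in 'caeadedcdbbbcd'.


Scanning 'caeadedcdbbbcd' for 'b':
  Position 9: 'b' -> MATCH (count: 1)
  Position 10: 'b' -> MATCH (count: 2)
  Position 11: 'b' -> MATCH (count: 3)
Total occurrences of 'b': 3

3
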